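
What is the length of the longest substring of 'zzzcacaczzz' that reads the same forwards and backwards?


Scanning 'zzzcacaczzz' for palindromic substrings.
Substring at positions 0-10: 'zzzcacaczzz'.
Check: reverse('zzzcacaczzz') = 'zzzcacaczzz' -> palindrome confirmed.
No longer palindromic substring exists; longest length = 11

11


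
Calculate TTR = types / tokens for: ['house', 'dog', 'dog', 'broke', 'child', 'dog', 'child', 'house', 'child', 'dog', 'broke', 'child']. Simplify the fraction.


Tokens: 12
Unique types: ('broke', 'child', 'dog', 'house') = 4
TTR = 4/12
Simplify: divide both by 4 -> 1/3
TTR = 1/3

1/3


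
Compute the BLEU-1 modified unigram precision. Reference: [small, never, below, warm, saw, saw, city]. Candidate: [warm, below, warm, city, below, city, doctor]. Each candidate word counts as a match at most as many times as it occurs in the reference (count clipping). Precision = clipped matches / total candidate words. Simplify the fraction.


Reference word counts: {'below': 1, 'city': 1, 'never': 1, 'saw': 2, 'small': 1, 'warm': 1}
Checking each candidate word (with clipping):
  'warm' -> in reference (ref count 1, used 1/1) -> match (matches: 1)
  'below' -> in reference (ref count 1, used 1/1) -> match (matches: 2)
  'warm' -> ref count 1 already used up (1/1) -> clipped, no match (matches: 2)
  'city' -> in reference (ref count 1, used 1/1) -> match (matches: 3)
  'below' -> ref count 1 already used up (1/1) -> clipped, no match (matches: 3)
  'city' -> ref count 1 already used up (1/1) -> clipped, no match (matches: 3)
  'doctor' -> not in reference -> no match (matches: 3)
Clipped matches: 3, Candidate length: 7
Precision = 3/7

3/7


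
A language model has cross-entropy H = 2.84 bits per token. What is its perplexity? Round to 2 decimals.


Perplexity formula: PP = 2^H
H = 2.84
PP = 2^2.84
Decompose: 2^2.84 = 2^2 * 2^0.84
2^2 = 4, 2^0.84 ~ 1.7900501
PP ~ 4 * 1.7900501 = 7.1602004
Rounded to 2 decimals: 7.16

7.16


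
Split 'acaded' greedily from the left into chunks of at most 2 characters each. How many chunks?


'acaded' has 6 characters.
Chunking with max size 2:
  Chunk 1: 'ac' (positions 0-1)
  Chunk 2: 'ad' (positions 2-3)
  Chunk 3: 'ed' (positions 4-5)
Total chunks: ceil(6 / 2) = 3

3


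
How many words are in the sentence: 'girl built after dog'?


Counting words by splitting on spaces:
  Word 1: 'girl'
  Word 2: 'built'
  Word 3: 'after'
  Word 4: 'dog'
Total words: 4

4


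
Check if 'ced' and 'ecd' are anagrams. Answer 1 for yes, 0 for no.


Sort characters of 'ced': 'cde'
Sort characters of 'ecd': 'cde'
Sorted forms match -> they ARE anagrams
Result: 1

1


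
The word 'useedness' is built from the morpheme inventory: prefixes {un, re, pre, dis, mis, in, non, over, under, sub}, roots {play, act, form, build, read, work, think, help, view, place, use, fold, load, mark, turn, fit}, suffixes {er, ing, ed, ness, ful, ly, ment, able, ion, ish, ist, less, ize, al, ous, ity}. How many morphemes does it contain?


Segmenting 'useedness' against the inventory:
  'use' -> root (morpheme 1)
  'ed' -> suffix (morpheme 2)
  'ness' -> suffix (morpheme 3)
Total morphemes: 3

3


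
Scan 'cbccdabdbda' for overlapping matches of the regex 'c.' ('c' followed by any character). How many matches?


Pattern: c. means 'c' followed by any character.
Scanning 'cbccdabdbda' position-by-position:
  Pos 0: window 'cb' -> MATCH
  Pos 1: window 'bc' -> no
  Pos 2: window 'cc' -> MATCH
  Pos 3: window 'cd' -> MATCH
  Pos 4: window 'da' -> no
  Pos 5: window 'ab' -> no
  Pos 6: window 'bd' -> no
  Pos 7: window 'db' -> no
  Pos 8: window 'bd' -> no
  Pos 9: window 'da' -> no
  Pos 10: window 'a' -> no
Total matches: 3

3


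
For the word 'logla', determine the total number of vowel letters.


Scanning each character of 'logla':
  Position 1: 'l' -> consonant (running count: 0)
  Position 2: 'o' -> vowel (running count: 1)
  Position 3: 'g' -> consonant (running count: 1)
  Position 4: 'l' -> consonant (running count: 1)
  Position 5: 'a' -> vowel (running count: 2)
Total vowels: 2

2


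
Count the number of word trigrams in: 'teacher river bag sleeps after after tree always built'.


Word trigrams from [9] words:
  Trigram 1: (teacher river bag)
  Trigram 2: (river bag sleeps)
  Trigram 3: (bag sleeps after)
  Trigram 4: (sleeps after after)
  Trigram 5: (after after tree)
  Trigram 6: (after tree always)
  Trigram 7: (tree always built)
Total word trigrams: 9 - 2 = 7

7


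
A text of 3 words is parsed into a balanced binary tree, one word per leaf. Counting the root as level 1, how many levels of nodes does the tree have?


In a balanced binary tree with n leaves the deepest leaf is ceil(log2(n)) edges below the root,
so counting node levels inclusive of root and leaves gives ceil(log2(n)) + 1 levels.
log2(3) = 1.5850
ceil(1.5850) = 2
levels = 2 + 1 = 3

3


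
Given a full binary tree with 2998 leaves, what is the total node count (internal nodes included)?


Leaf nodes (terminals): 2998
Internal nodes = n - 1 = 2998 - 1 = 2997
Total = leaves + internal = 2998 + 2997 = 5995

5995


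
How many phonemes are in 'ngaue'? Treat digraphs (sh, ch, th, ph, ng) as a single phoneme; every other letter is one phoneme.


Parsing 'ngaue' greedily, digraphs first:
  'ng' -> digraph (1 consonant phoneme) (phonemes so far: 1)
  'a' -> vowel phoneme (phonemes so far: 2)
  'u' -> vowel phoneme (phonemes so far: 3)
  'e' -> vowel phoneme (phonemes so far: 4)
Total phonemes: 4

4


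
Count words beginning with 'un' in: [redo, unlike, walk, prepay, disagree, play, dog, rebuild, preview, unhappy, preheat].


Checking each word for prefix 'un':
  'redo' -> no (count: 0)
  'unlike' -> YES, starts with 'un' (count: 1)
  'walk' -> no (count: 1)
  'prepay' -> no (count: 1)
  'disagree' -> no (count: 1)
  'play' -> no (count: 1)
  'dog' -> no (count: 1)
  'rebuild' -> no (count: 1)
  'preview' -> no (count: 1)
  'unhappy' -> YES, starts with 'un' (count: 2)
  'preheat' -> no (count: 2)
Total with prefix 'un': 2

2


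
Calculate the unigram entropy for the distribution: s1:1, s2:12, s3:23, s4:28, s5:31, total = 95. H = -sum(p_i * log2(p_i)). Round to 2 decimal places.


Computing entropy H = -sum(p_i * log2(p_i)):
  s1: p = 1/95 = 0.0105, -p*log2(p) = 0.0692
  s2: p = 12/95 = 0.1263, -p*log2(p) = 0.3770
  s3: p = 23/95 = 0.2421, -p*log2(p) = 0.4954
  s4: p = 28/95 = 0.2947, -p*log2(p) = 0.5195
  s5: p = 31/95 = 0.3263, -p*log2(p) = 0.5272
H = sum of terms = 1.9883
Rounded to 2 decimals: 1.99

1.99


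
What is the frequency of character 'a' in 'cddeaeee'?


Scanning 'cddeaeee' for 'a':
  Position 4: 'a' -> MATCH (count: 1)
Total occurrences of 'a': 1

1


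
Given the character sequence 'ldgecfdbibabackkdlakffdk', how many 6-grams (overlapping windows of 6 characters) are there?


String 'ldgecfdbibabackkdlakffdk' has length L = 24.
Number of overlapping n-grams = L - n + 1
Substituting: 24 - 6 + 1 = 19

19


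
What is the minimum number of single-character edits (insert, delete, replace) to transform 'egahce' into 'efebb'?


Building DP table for s1='egahce' (len 6) and s2='efebb' (len 5):
       e  f  e  b  b
    0  1  2  3  4  5
  e 1  0  1  2  3  4
  g 2  1  1  2  3  4
  a 3  2  2  2  3  4
  h 4  3  3  3  3  4
  c 5  4  4  4  4  4
  e 6  5  5  4  5  5
Edit distance = dp[6][5] = 5

5


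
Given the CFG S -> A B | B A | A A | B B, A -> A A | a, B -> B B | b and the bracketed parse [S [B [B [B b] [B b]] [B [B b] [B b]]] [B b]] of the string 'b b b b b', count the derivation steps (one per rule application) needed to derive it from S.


Every bracketed nonterminal node [X ...] in the tree is produced by exactly one rule application.
Reading the tree off as a leftmost derivation:
  Step 1: S  =>  B B   (applied S -> B B)
  Step 2: B B  =>  B B B   (applied B -> B B)
  Step 3: B B B  =>  B B B B   (applied B -> B B)
  Step 4: B B B B  =>  b B B B   (applied B -> b)
  Step 5: b B B B  =>  b b B B   (applied B -> b)
  Step 6: b b B B  =>  b b B B B   (applied B -> B B)
  Step 7: b b B B B  =>  b b b B B   (applied B -> b)
  Step 8: b b b B B  =>  b b b b B   (applied B -> b)
  Step 9: b b b b B  =>  b b b b b   (applied B -> b)
Final yield: b b b b b
Total rewrite steps: 9

9


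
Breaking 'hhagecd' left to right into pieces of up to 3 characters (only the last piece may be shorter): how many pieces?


'hhagecd' has 7 characters.
Chunking with max size 3:
  Chunk 1: 'hha' (positions 0-2)
  Chunk 2: 'gec' (positions 3-5)
  Chunk 3: 'd' (positions 6-6)
Total chunks: ceil(7 / 3) = 3

3


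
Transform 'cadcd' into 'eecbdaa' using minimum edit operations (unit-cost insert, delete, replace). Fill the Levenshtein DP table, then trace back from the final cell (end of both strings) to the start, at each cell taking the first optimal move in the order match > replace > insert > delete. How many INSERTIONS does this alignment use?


Edit distance = 5. Backtracking from cell (5, 7) with preference match > replace > insert > delete,
then listing the resulting alignment 'cadcd' -> 'eecbdaa' left to right:
  Step 1: insert 'e' [insertion #1]
  Step 2: insert 'e' [insertion #2]
  Step 3: keep 'c'
  Step 4: replace a->b
  Step 5: keep 'd'
  Step 6: replace c->a
  Step 7: replace d->a
Total insertions: 2

2


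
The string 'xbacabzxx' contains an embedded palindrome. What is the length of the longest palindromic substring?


Scanning 'xbacabzxx' for palindromic substrings.
Substring at positions 1-5: 'bacab'.
Check: reverse('bacab') = 'bacab' -> palindrome confirmed.
Neighbouring characters ('x' / 'z') break symmetry, so it cannot extend further.
No longer palindromic substring exists; longest length = 5

5


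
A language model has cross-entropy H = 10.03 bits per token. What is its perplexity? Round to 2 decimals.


Perplexity formula: PP = 2^H
H = 10.03
PP = 2^10.03
Decompose: 2^10.03 = 2^10 * 2^0.03
2^10 = 1024, 2^0.03 ~ 1.0210121
PP ~ 1024 * 1.0210121 = 1045.5163904
Rounded to 2 decimals: 1045.52

1045.52


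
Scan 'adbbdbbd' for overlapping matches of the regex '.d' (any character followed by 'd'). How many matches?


Pattern: .d means any character followed by 'd'.
Scanning 'adbbdbbd' position-by-position:
  Pos 0: window 'ad' -> MATCH
  Pos 1: window 'db' -> no
  Pos 2: window 'bb' -> no
  Pos 3: window 'bd' -> MATCH
  Pos 4: window 'db' -> no
  Pos 5: window 'bb' -> no
  Pos 6: window 'bd' -> MATCH
  Pos 7: window 'd' -> no
Total matches: 3

3


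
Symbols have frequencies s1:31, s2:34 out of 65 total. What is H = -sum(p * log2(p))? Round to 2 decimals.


Computing entropy H = -sum(p_i * log2(p_i)):
  s1: p = 31/65 = 0.4769, -p*log2(p) = 0.5094
  s2: p = 34/65 = 0.5231, -p*log2(p) = 0.4890
H = sum of terms = 0.9984
Rounded to 2 decimals: 1.00

1.00


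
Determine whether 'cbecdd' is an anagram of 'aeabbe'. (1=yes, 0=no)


Sort characters of 'cbecdd': 'bccdde'
Sort characters of 'aeabbe': 'aabbee'
Sorted forms differ -> they are NOT anagrams
Result: 0

0


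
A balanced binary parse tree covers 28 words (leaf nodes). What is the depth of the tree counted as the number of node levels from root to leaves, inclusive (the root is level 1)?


In a balanced binary tree with n leaves the deepest leaf is ceil(log2(n)) edges below the root,
so counting node levels inclusive of root and leaves gives ceil(log2(n)) + 1 levels.
log2(28) = 4.8074
ceil(4.8074) = 5
levels = 5 + 1 = 6

6


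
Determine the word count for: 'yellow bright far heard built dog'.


Counting words by splitting on spaces:
  Word 1: 'yellow'
  Word 2: 'bright'
  Word 3: 'far'
  Word 4: 'heard'
  Word 5: 'built'
  Word 6: 'dog'
Total words: 6

6


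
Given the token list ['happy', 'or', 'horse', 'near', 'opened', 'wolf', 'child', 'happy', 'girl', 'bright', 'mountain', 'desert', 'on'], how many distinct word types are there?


Listing all tokens and tracking unique types:
  Token 1: 'happy' -> NEW (unique so far: 1)
  Token 2: 'or' -> NEW (unique so far: 2)
  Token 3: 'horse' -> NEW (unique so far: 3)
  Token 4: 'near' -> NEW (unique so far: 4)
  Token 5: 'opened' -> NEW (unique so far: 5)
  Token 6: 'wolf' -> NEW (unique so far: 6)
  Token 7: 'child' -> NEW (unique so far: 7)
  Token 8: 'happy' -> duplicate (unique so far: 7)
  Token 9: 'girl' -> NEW (unique so far: 8)
  Token 10: 'bright' -> NEW (unique so far: 9)
  Token 11: 'mountain' -> NEW (unique so far: 10)
  Token 12: 'desert' -> NEW (unique so far: 11)
  Token 13: 'on' -> NEW (unique so far: 12)
Unique types: ('bright', 'child', 'desert', 'girl', 'happy', 'horse', 'mountain', 'near', 'on', 'opened', 'or', 'wolf')
Vocabulary size: 12

12


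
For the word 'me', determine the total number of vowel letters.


Scanning each character of 'me':
  Position 1: 'm' -> consonant (running count: 0)
  Position 2: 'e' -> vowel (running count: 1)
Total vowels: 1

1


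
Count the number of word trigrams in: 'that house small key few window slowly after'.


Word trigrams from [8] words:
  Trigram 1: (that house small)
  Trigram 2: (house small key)
  Trigram 3: (small key few)
  Trigram 4: (key few window)
  Trigram 5: (few window slowly)
  Trigram 6: (window slowly after)
Total word trigrams: 8 - 2 = 6

6


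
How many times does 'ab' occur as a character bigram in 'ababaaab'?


Scanning 'ababaaab' for bigram 'ab':
  Position 0: 'ab' -> MATCH
  Position 1: 'ba' -> no
  Position 2: 'ab' -> MATCH
  Position 3: 'ba' -> no
  Position 4: 'aa' -> no
  Position 5: 'aa' -> no
  Position 6: 'ab' -> MATCH
Total matches: 3

3


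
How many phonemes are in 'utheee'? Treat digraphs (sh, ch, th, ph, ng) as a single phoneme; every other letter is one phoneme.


Parsing 'utheee' greedily, digraphs first:
  'u' -> vowel phoneme (phonemes so far: 1)
  'th' -> digraph (1 consonant phoneme) (phonemes so far: 2)
  'e' -> vowel phoneme (phonemes so far: 3)
  'e' -> vowel phoneme (phonemes so far: 4)
  'e' -> vowel phoneme (phonemes so far: 5)
Total phonemes: 5

5


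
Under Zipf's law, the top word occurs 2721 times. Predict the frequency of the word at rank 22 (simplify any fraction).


Zipf's law: freq(rank) = f1 / rank
f1 = 2721, rank = 22
freq = 2721 / 22
GCD(2721, 22) = 1
Simplified: 2721/22

2721/22


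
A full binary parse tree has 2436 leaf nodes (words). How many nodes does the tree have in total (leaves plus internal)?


Leaf nodes (terminals): 2436
Internal nodes = n - 1 = 2436 - 1 = 2435
Total = leaves + internal = 2436 + 2435 = 4871

4871


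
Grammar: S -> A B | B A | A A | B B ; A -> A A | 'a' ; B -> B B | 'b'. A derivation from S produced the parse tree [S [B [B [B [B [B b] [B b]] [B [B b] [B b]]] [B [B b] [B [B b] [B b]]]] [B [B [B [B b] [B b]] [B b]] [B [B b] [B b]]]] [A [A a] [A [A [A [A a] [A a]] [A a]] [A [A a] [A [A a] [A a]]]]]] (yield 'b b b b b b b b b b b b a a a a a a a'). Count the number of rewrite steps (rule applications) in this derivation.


Every bracketed nonterminal node [X ...] in the tree is produced by exactly one rule application.
Reading the tree off as a leftmost derivation:
  Step 1: S  =>  B A   (applied S -> B A)
  Step 2: B A  =>  B B A   (applied B -> B B)
  Step 3: B B A  =>  B B B A   (applied B -> B B)
  Step 4: B B B A  =>  B B B B A   (applied B -> B B)
  Step 5: B B B B A  =>  B B B B B A   (applied B -> B B)
  Step 6: B B B B B A  =>  b B B B B A   (applied B -> b)
  Step 7: b B B B B A  =>  b b B B B A   (applied B -> b)
  Step 8: b b B B B A  =>  b b B B B B A   (applied B -> B B)
  Step 9: b b B B B B A  =>  b b b B B B A   (applied B -> b)
  Step 10: b b b B B B A  =>  b b b b B B A   (applied B -> b)
  Step 11: b b b b B B A  =>  b b b b B B B A   (applied B -> B B)
  Step 12: b b b b B B B A  =>  b b b b b B B A   (applied B -> b)
  Step 13: b b b b b B B A  =>  b b b b b B B B A   (applied B -> B B)
  Step 14: b b b b b B B B A  =>  b b b b b b B B A   (applied B -> b)
  Step 15: b b b b b b B B A  =>  b b b b b b b B A   (applied B -> b)
  Step 16: b b b b b b b B A  =>  b b b b b b b B B A   (applied B -> B B)
  Step 17: b b b b b b b B B A  =>  b b b b b b b B B B A   (applied B -> B B)
  Step 18: b b b b b b b B B B A  =>  b b b b b b b B B B B A   (applied B -> B B)
  Step 19: b b b b b b b B B B B A  =>  b b b b b b b b B B B A   (applied B -> b)
  Step 20: b b b b b b b b B B B A  =>  b b b b b b b b b B B A   (applied B -> b)
  Step 21: b b b b b b b b b B B A  =>  b b b b b b b b b b B A   (applied B -> b)
  Step 22: b b b b b b b b b b B A  =>  b b b b b b b b b b B B A   (applied B -> B B)
  Step 23: b b b b b b b b b b B B A  =>  b b b b b b b b b b b B A   (applied B -> b)
  Step 24: b b b b b b b b b b b B A  =>  b b b b b b b b b b b b A   (applied B -> b)
  Step 25: b b b b b b b b b b b b A  =>  b b b b b b b b b b b b A A   (applied A -> A A)
  Step 26: b b b b b b b b b b b b A A  =>  b b b b b b b b b b b b a A   (applied A -> a)
  Step 27: b b b b b b b b b b b b a A  =>  b b b b b b b b b b b b a A A   (applied A -> A A)
  Step 28: b b b b b b b b b b b b a A A  =>  b b b b b b b b b b b b a A A A   (applied A -> A A)
  Step 29: b b b b b b b b b b b b a A A A  =>  b b b b b b b b b b b b a A A A A   (applied A -> A A)
  Step 30: b b b b b b b b b b b b a A A A A  =>  b b b b b b b b b b b b a a A A A   (applied A -> a)
  Step 31: b b b b b b b b b b b b a a A A A  =>  b b b b b b b b b b b b a a a A A   (applied A -> a)
  Step 32: b b b b b b b b b b b b a a a A A  =>  b b b b b b b b b b b b a a a a A   (applied A -> a)
  Step 33: b b b b b b b b b b b b a a a a A  =>  b b b b b b b b b b b b a a a a A A   (applied A -> A A)
  Step 34: b b b b b b b b b b b b a a a a A A  =>  b b b b b b b b b b b b a a a a a A   (applied A -> a)
  Step 35: b b b b b b b b b b b b a a a a a A  =>  b b b b b b b b b b b b a a a a a A A   (applied A -> A A)
  Step 36: b b b b b b b b b b b b a a a a a A A  =>  b b b b b b b b b b b b a a a a a a A   (applied A -> a)
  Step 37: b b b b b b b b b b b b a a a a a a A  =>  b b b b b b b b b b b b a a a a a a a   (applied A -> a)
Final yield: b b b b b b b b b b b b a a a a a a a
Total rewrite steps: 37

37


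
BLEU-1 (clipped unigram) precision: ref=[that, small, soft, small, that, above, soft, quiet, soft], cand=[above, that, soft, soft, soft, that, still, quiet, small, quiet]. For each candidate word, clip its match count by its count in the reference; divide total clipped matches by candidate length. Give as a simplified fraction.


Reference word counts: {'above': 1, 'quiet': 1, 'small': 2, 'soft': 3, 'that': 2}
Checking each candidate word (with clipping):
  'above' -> in reference (ref count 1, used 1/1) -> match (matches: 1)
  'that' -> in reference (ref count 2, used 1/2) -> match (matches: 2)
  'soft' -> in reference (ref count 3, used 1/3) -> match (matches: 3)
  'soft' -> in reference (ref count 3, used 2/3) -> match (matches: 4)
  'soft' -> in reference (ref count 3, used 3/3) -> match (matches: 5)
  'that' -> in reference (ref count 2, used 2/2) -> match (matches: 6)
  'still' -> not in reference -> no match (matches: 6)
  'quiet' -> in reference (ref count 1, used 1/1) -> match (matches: 7)
  'small' -> in reference (ref count 2, used 1/2) -> match (matches: 8)
  'quiet' -> ref count 1 already used up (1/1) -> clipped, no match (matches: 8)
Clipped matches: 8, Candidate length: 10
Precision = 8/10 = 4/5

4/5


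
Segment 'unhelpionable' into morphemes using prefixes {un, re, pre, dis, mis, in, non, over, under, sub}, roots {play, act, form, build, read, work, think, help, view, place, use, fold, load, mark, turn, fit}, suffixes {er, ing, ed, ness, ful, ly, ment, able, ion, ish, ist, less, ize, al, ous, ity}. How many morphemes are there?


Segmenting 'unhelpionable' against the inventory:
  'un' -> prefix (morpheme 1)
  'help' -> root (morpheme 2)
  'ion' -> suffix (morpheme 3)
  'able' -> suffix (morpheme 4)
Total morphemes: 4

4


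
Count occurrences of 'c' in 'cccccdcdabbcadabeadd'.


Scanning 'cccccdcdabbcadabeadd' for 'c':
  Position 0: 'c' -> MATCH (count: 1)
  Position 1: 'c' -> MATCH (count: 2)
  Position 2: 'c' -> MATCH (count: 3)
  Position 3: 'c' -> MATCH (count: 4)
  Position 4: 'c' -> MATCH (count: 5)
  Position 6: 'c' -> MATCH (count: 6)
  Position 11: 'c' -> MATCH (count: 7)
Total occurrences of 'c': 7

7


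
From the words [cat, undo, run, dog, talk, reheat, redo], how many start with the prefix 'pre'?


Checking each word for prefix 'pre':
  'cat' -> no (count: 0)
  'undo' -> no (count: 0)
  'run' -> no (count: 0)
  'dog' -> no (count: 0)
  'talk' -> no (count: 0)
  'reheat' -> no (count: 0)
  'redo' -> no (count: 0)
Total with prefix 'pre': 0

0


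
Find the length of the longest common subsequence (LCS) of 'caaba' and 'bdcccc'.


DP table for LCS of 'caaba' and 'bdcccc':
       b  d  c  c  c  c
    0  0  0  0  0  0  0
  c 0  0  0  1  1  1  1
  a 0  0  0  1  1  1  1
  a 0  0  0  1  1  1  1
  b 0  1  1  1  1  1  1
  a 0  1  1  1  1  1  1
LCS: 'c'
LCS length = 1

1


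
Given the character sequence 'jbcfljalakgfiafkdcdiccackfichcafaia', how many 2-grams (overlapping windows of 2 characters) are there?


String 'jbcfljalakgfiafkdcdiccackfichcafaia' has length L = 35.
Number of overlapping n-grams = L - n + 1
Substituting: 35 - 2 + 1 = 34

34


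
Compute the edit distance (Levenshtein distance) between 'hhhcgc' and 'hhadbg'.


Building DP table for s1='hhhcgc' (len 6) and s2='hhadbg' (len 6):
       h  h  a  d  b  g
    0  1  2  3  4  5  6
  h 1  0  1  2  3  4  5
  h 2  1  0  1  2  3  4
  h 3  2  1  1  2  3  4
  c 4  3  2  2  2  3  4
  g 5  4  3  3  3  3  3
  c 6  5  4  4  4  4  4
Edit distance = dp[6][6] = 4

4


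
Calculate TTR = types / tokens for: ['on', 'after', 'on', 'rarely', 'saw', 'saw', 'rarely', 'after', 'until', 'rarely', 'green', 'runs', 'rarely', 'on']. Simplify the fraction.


Tokens: 14
Unique types: ('after', 'green', 'on', 'rarely', 'runs', 'saw', 'until') = 7
TTR = 7/14
Simplify: divide both by 7 -> 1/2
TTR = 1/2

1/2


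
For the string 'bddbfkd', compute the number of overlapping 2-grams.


String 'bddbfkd' has length L = 7.
Number of overlapping n-grams = L - n + 1
Substituting: 7 - 2 + 1 = 6

6


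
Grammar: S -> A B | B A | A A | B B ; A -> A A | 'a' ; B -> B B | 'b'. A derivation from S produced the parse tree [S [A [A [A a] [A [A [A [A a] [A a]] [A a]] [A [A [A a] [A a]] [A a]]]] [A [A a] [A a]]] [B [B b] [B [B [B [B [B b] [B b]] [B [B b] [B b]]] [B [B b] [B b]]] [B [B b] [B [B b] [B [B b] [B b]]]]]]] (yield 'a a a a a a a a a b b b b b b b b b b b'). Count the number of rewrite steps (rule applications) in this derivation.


Every bracketed nonterminal node [X ...] in the tree is produced by exactly one rule application.
Reading the tree off as a leftmost derivation:
  Step 1: S  =>  A B   (applied S -> A B)
  Step 2: A B  =>  A A B   (applied A -> A A)
  Step 3: A A B  =>  A A A B   (applied A -> A A)
  Step 4: A A A B  =>  a A A B   (applied A -> a)
  Step 5: a A A B  =>  a A A A B   (applied A -> A A)
  Step 6: a A A A B  =>  a A A A A B   (applied A -> A A)
  Step 7: a A A A A B  =>  a A A A A A B   (applied A -> A A)
  Step 8: a A A A A A B  =>  a a A A A A B   (applied A -> a)
  Step 9: a a A A A A B  =>  a a a A A A B   (applied A -> a)
  Step 10: a a a A A A B  =>  a a a a A A B   (applied A -> a)
  Step 11: a a a a A A B  =>  a a a a A A A B   (applied A -> A A)
  Step 12: a a a a A A A B  =>  a a a a A A A A B   (applied A -> A A)
  Step 13: a a a a A A A A B  =>  a a a a a A A A B   (applied A -> a)
  Step 14: a a a a a A A A B  =>  a a a a a a A A B   (applied A -> a)
  Step 15: a a a a a a A A B  =>  a a a a a a a A B   (applied A -> a)
  Step 16: a a a a a a a A B  =>  a a a a a a a A A B   (applied A -> A A)
  Step 17: a a a a a a a A A B  =>  a a a a a a a a A B   (applied A -> a)
  Step 18: a a a a a a a a A B  =>  a a a a a a a a a B   (applied A -> a)
  Step 19: a a a a a a a a a B  =>  a a a a a a a a a B B   (applied B -> B B)
  Step 20: a a a a a a a a a B B  =>  a a a a a a a a a b B   (applied B -> b)
  Step 21: a a a a a a a a a b B  =>  a a a a a a a a a b B B   (applied B -> B B)
  Step 22: a a a a a a a a a b B B  =>  a a a a a a a a a b B B B   (applied B -> B B)
  Step 23: a a a a a a a a a b B B B  =>  a a a a a a a a a b B B B B   (applied B -> B B)
  Step 24: a a a a a a a a a b B B B B  =>  a a a a a a a a a b B B B B B   (applied B -> B B)
  Step 25: a a a a a a a a a b B B B B B  =>  a a a a a a a a a b b B B B B   (applied B -> b)
  Step 26: a a a a a a a a a b b B B B B  =>  a a a a a a a a a b b b B B B   (applied B -> b)
  Step 27: a a a a a a a a a b b b B B B  =>  a a a a a a a a a b b b B B B B   (applied B -> B B)
  Step 28: a a a a a a a a a b b b B B B B  =>  a a a a a a a a a b b b b B B B   (applied B -> b)
  Step 29: a a a a a a a a a b b b b B B B  =>  a a a a a a a a a b b b b b B B   (applied B -> b)
  Step 30: a a a a a a a a a b b b b b B B  =>  a a a a a a a a a b b b b b B B B   (applied B -> B B)
  Step 31: a a a a a a a a a b b b b b B B B  =>  a a a a a a a a a b b b b b b B B   (applied B -> b)
  Step 32: a a a a a a a a a b b b b b b B B  =>  a a a a a a a a a b b b b b b b B   (applied B -> b)
  Step 33: a a a a a a a a a b b b b b b b B  =>  a a a a a a a a a b b b b b b b B B   (applied B -> B B)
  Step 34: a a a a a a a a a b b b b b b b B B  =>  a a a a a a a a a b b b b b b b b B   (applied B -> b)
  Step 35: a a a a a a a a a b b b b b b b b B  =>  a a a a a a a a a b b b b b b b b B B   (applied B -> B B)
  Step 36: a a a a a a a a a b b b b b b b b B B  =>  a a a a a a a a a b b b b b b b b b B   (applied B -> b)
  Step 37: a a a a a a a a a b b b b b b b b b B  =>  a a a a a a a a a b b b b b b b b b B B   (applied B -> B B)
  Step 38: a a a a a a a a a b b b b b b b b b B B  =>  a a a a a a a a a b b b b b b b b b b B   (applied B -> b)
  Step 39: a a a a a a a a a b b b b b b b b b b B  =>  a a a a a a a a a b b b b b b b b b b b   (applied B -> b)
Final yield: a a a a a a a a a b b b b b b b b b b b
Total rewrite steps: 39

39


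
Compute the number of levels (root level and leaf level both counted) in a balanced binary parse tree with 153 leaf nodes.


In a balanced binary tree with n leaves the deepest leaf is ceil(log2(n)) edges below the root,
so counting node levels inclusive of root and leaves gives ceil(log2(n)) + 1 levels.
log2(153) = 7.2574
ceil(7.2574) = 8
levels = 8 + 1 = 9

9


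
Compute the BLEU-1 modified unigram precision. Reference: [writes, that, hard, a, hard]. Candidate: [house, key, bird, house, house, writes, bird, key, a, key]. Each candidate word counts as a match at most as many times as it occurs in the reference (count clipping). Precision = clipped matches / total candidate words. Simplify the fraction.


Reference word counts: {'a': 1, 'hard': 2, 'that': 1, 'writes': 1}
Checking each candidate word (with clipping):
  'house' -> not in reference -> no match (matches: 0)
  'key' -> not in reference -> no match (matches: 0)
  'bird' -> not in reference -> no match (matches: 0)
  'house' -> not in reference -> no match (matches: 0)
  'house' -> not in reference -> no match (matches: 0)
  'writes' -> in reference (ref count 1, used 1/1) -> match (matches: 1)
  'bird' -> not in reference -> no match (matches: 1)
  'key' -> not in reference -> no match (matches: 1)
  'a' -> in reference (ref count 1, used 1/1) -> match (matches: 2)
  'key' -> not in reference -> no match (matches: 2)
Clipped matches: 2, Candidate length: 10
Precision = 2/10 = 1/5

1/5


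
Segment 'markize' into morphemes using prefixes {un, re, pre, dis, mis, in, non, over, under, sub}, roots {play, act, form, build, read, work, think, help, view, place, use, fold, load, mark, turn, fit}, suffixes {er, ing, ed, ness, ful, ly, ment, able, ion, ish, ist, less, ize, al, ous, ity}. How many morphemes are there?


Segmenting 'markize' against the inventory:
  'mark' -> root (morpheme 1)
  'ize' -> suffix (morpheme 2)
Total morphemes: 2

2


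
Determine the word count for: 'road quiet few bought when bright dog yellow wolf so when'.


Counting words by splitting on spaces:
  Word 1: 'road'
  Word 2: 'quiet'
  Word 3: 'few'
  Word 4: 'bought'
  Word 5: 'when'
  Word 6: 'bright'
  Word 7: 'dog'
  Word 8: 'yellow'
  Word 9: 'wolf'
  Word 10: 'so'
  Word 11: 'when'
Total words: 11

11


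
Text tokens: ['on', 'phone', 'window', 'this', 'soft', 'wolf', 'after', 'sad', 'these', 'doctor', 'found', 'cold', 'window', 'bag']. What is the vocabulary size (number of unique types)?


Listing all tokens and tracking unique types:
  Token 1: 'on' -> NEW (unique so far: 1)
  Token 2: 'phone' -> NEW (unique so far: 2)
  Token 3: 'window' -> NEW (unique so far: 3)
  Token 4: 'this' -> NEW (unique so far: 4)
  Token 5: 'soft' -> NEW (unique so far: 5)
  Token 6: 'wolf' -> NEW (unique so far: 6)
  Token 7: 'after' -> NEW (unique so far: 7)
  Token 8: 'sad' -> NEW (unique so far: 8)
  Token 9: 'these' -> NEW (unique so far: 9)
  Token 10: 'doctor' -> NEW (unique so far: 10)
  Token 11: 'found' -> NEW (unique so far: 11)
  Token 12: 'cold' -> NEW (unique so far: 12)
  Token 13: 'window' -> duplicate (unique so far: 12)
  Token 14: 'bag' -> NEW (unique so far: 13)
Unique types: ('after', 'bag', 'cold', 'doctor', 'found', 'on', 'phone', 'sad', 'soft', 'these', 'this', 'window', 'wolf')
Vocabulary size: 13

13


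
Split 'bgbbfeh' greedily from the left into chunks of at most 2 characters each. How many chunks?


'bgbbfeh' has 7 characters.
Chunking with max size 2:
  Chunk 1: 'bg' (positions 0-1)
  Chunk 2: 'bb' (positions 2-3)
  Chunk 3: 'fe' (positions 4-5)
  Chunk 4: 'h' (positions 6-6)
Total chunks: ceil(7 / 2) = 4

4


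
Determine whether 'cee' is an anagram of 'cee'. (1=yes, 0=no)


Sort characters of 'cee': 'cee'
Sort characters of 'cee': 'cee'
Sorted forms match -> they ARE anagrams
Result: 1

1


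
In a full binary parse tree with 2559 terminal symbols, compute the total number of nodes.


Leaf nodes (terminals): 2559
Internal nodes = n - 1 = 2559 - 1 = 2558
Total = leaves + internal = 2559 + 2558 = 5117

5117


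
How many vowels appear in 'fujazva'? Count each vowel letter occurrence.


Scanning each character of 'fujazva':
  Position 1: 'f' -> consonant (running count: 0)
  Position 2: 'u' -> vowel (running count: 1)
  Position 3: 'j' -> consonant (running count: 1)
  Position 4: 'a' -> vowel (running count: 2)
  Position 5: 'z' -> consonant (running count: 2)
  Position 6: 'v' -> consonant (running count: 2)
  Position 7: 'a' -> vowel (running count: 3)
Total vowels: 3

3


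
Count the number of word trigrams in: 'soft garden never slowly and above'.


Word trigrams from [6] words:
  Trigram 1: (soft garden never)
  Trigram 2: (garden never slowly)
  Trigram 3: (never slowly and)
  Trigram 4: (slowly and above)
Total word trigrams: 6 - 2 = 4

4


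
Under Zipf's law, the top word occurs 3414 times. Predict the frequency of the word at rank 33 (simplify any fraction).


Zipf's law: freq(rank) = f1 / rank
f1 = 3414, rank = 33
freq = 3414 / 33
GCD(3414, 33) = 3
Simplified: 1138/11

1138/11


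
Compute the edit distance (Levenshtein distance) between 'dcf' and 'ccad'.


Building DP table for s1='dcf' (len 3) and s2='ccad' (len 4):
       c  c  a  d
    0  1  2  3  4
  d 1  1  2  3  3
  c 2  1  1  2  3
  f 3  2  2  2  3
Edit distance = dp[3][4] = 3

3


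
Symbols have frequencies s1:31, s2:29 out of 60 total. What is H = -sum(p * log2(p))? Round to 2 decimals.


Computing entropy H = -sum(p_i * log2(p_i)):
  s1: p = 31/60 = 0.5167, -p*log2(p) = 0.4922
  s2: p = 29/60 = 0.4833, -p*log2(p) = 0.5070
H = sum of terms = 0.9992
Rounded to 2 decimals: 1.00

1.00


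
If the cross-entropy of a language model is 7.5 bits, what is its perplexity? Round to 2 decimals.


Perplexity formula: PP = 2^H
H = 7.5
PP = 2^7.5
Decompose: 2^7.5 = 2^7 * 2^0.5 = 2^7 * sqrt(2)
2^7 = 128, sqrt(2) ~ 1.4142136
PP ~ 128 * 1.4142136 = 181.0193408
Rounded to 2 decimals: 181.02

181.02


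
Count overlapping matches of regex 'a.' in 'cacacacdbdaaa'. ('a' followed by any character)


Pattern: a. means 'a' followed by any character.
Scanning 'cacacacdbdaaa' position-by-position:
  Pos 0: window 'ca' -> no
  Pos 1: window 'ac' -> MATCH
  Pos 2: window 'ca' -> no
  Pos 3: window 'ac' -> MATCH
  Pos 4: window 'ca' -> no
  Pos 5: window 'ac' -> MATCH
  Pos 6: window 'cd' -> no
  Pos 7: window 'db' -> no
  Pos 8: window 'bd' -> no
  Pos 9: window 'da' -> no
  Pos 10: window 'aa' -> MATCH
  Pos 11: window 'aa' -> MATCH
  Pos 12: window 'a' -> no
Total matches: 5

5


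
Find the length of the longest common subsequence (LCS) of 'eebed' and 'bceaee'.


DP table for LCS of 'eebed' and 'bceaee':
       b  c  e  a  e  e
    0  0  0  0  0  0  0
  e 0  0  0  1  1  1  1
  e 0  0  0  1  1  2  2
  b 0  1  1  1  1  2  2
  e 0  1  1  2  2  2  3
  d 0  1  1  2  2  2  3
LCS: 'eee'
LCS length = 3

3


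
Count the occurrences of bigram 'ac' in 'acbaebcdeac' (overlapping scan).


Scanning 'acbaebcdeac' for bigram 'ac':
  Position 0: 'ac' -> MATCH
  Position 1: 'cb' -> no
  Position 2: 'ba' -> no
  Position 3: 'ae' -> no
  Position 4: 'eb' -> no
  Position 5: 'bc' -> no
  Position 6: 'cd' -> no
  Position 7: 'de' -> no
  Position 8: 'ea' -> no
  Position 9: 'ac' -> MATCH
Total matches: 2

2


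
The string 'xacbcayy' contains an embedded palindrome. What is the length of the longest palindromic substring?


Scanning 'xacbcayy' for palindromic substrings.
Substring at positions 1-5: 'acbca'.
Check: reverse('acbca') = 'acbca' -> palindrome confirmed.
Neighbouring characters ('x' / 'y') break symmetry, so it cannot extend further.
No longer palindromic substring exists; longest length = 5

5


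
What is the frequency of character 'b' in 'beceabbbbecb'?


Scanning 'beceabbbbecb' for 'b':
  Position 0: 'b' -> MATCH (count: 1)
  Position 5: 'b' -> MATCH (count: 2)
  Position 6: 'b' -> MATCH (count: 3)
  Position 7: 'b' -> MATCH (count: 4)
  Position 8: 'b' -> MATCH (count: 5)
  Position 11: 'b' -> MATCH (count: 6)
Total occurrences of 'b': 6

6


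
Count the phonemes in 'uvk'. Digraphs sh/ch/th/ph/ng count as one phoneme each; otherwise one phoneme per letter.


Parsing 'uvk' greedily, digraphs first:
  'u' -> vowel phoneme (phonemes so far: 1)
  'v' -> consonant phoneme (phonemes so far: 2)
  'k' -> consonant phoneme (phonemes so far: 3)
Total phonemes: 3

3


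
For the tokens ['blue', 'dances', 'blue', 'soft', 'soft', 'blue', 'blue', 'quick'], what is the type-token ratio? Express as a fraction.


Tokens: 8
Unique types: ('blue', 'dances', 'quick', 'soft') = 4
TTR = 4/8
Simplify: divide both by 4 -> 1/2
TTR = 1/2

1/2


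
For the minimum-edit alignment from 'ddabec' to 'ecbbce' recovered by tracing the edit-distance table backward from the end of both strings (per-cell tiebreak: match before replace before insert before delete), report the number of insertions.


Edit distance = 5. Backtracking from cell (6, 6) with preference match > replace > insert > delete,
then listing the resulting alignment 'ddabec' -> 'ecbbce' left to right:
  Step 1: replace d->e
  Step 2: replace d->c
  Step 3: replace a->b
  Step 4: keep 'b'
  Step 5: replace e->c
  Step 6: replace c->e
Total insertions: 0

0


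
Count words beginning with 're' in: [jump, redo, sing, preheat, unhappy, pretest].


Checking each word for prefix 're':
  'jump' -> no (count: 0)
  'redo' -> YES, starts with 're' (count: 1)
  'sing' -> no (count: 1)
  'preheat' -> no (count: 1)
  'unhappy' -> no (count: 1)
  'pretest' -> no (count: 1)
Total with prefix 're': 1

1


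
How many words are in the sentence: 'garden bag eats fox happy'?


Counting words by splitting on spaces:
  Word 1: 'garden'
  Word 2: 'bag'
  Word 3: 'eats'
  Word 4: 'fox'
  Word 5: 'happy'
Total words: 5

5


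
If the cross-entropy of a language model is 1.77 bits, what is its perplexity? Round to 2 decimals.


Perplexity formula: PP = 2^H
H = 1.77
PP = 2^1.77
Decompose: 2^1.77 = 2^1 * 2^0.77
2^1 = 2, 2^0.77 ~ 1.7052698
PP ~ 2 * 1.7052698 = 3.4105396
Rounded to 2 decimals: 3.41

3.41


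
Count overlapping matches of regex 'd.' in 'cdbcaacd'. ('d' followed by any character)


Pattern: d. means 'd' followed by any character.
Scanning 'cdbcaacd' position-by-position:
  Pos 0: window 'cd' -> no
  Pos 1: window 'db' -> MATCH
  Pos 2: window 'bc' -> no
  Pos 3: window 'ca' -> no
  Pos 4: window 'aa' -> no
  Pos 5: window 'ac' -> no
  Pos 6: window 'cd' -> no
  Pos 7: window 'd' -> no
Total matches: 1

1


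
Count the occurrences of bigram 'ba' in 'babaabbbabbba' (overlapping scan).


Scanning 'babaabbbabbba' for bigram 'ba':
  Position 0: 'ba' -> MATCH
  Position 1: 'ab' -> no
  Position 2: 'ba' -> MATCH
  Position 3: 'aa' -> no
  Position 4: 'ab' -> no
  Position 5: 'bb' -> no
  Position 6: 'bb' -> no
  Position 7: 'ba' -> MATCH
  Position 8: 'ab' -> no
  Position 9: 'bb' -> no
  Position 10: 'bb' -> no
  Position 11: 'ba' -> MATCH
Total matches: 4

4


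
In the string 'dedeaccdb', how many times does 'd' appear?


Scanning 'dedeaccdb' for 'd':
  Position 0: 'd' -> MATCH (count: 1)
  Position 2: 'd' -> MATCH (count: 2)
  Position 7: 'd' -> MATCH (count: 3)
Total occurrences of 'd': 3

3


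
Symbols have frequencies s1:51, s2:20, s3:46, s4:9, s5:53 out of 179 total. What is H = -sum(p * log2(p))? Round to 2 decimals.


Computing entropy H = -sum(p_i * log2(p_i)):
  s1: p = 51/179 = 0.2849, -p*log2(p) = 0.5161
  s2: p = 20/179 = 0.1117, -p*log2(p) = 0.3533
  s3: p = 46/179 = 0.2570, -p*log2(p) = 0.5038
  s4: p = 9/179 = 0.0503, -p*log2(p) = 0.2169
  s5: p = 53/179 = 0.2961, -p*log2(p) = 0.5199
H = sum of terms = 2.1100
Rounded to 2 decimals: 2.11

2.11


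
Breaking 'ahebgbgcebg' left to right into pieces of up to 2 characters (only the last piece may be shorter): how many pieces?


'ahebgbgcebg' has 11 characters.
Chunking with max size 2:
  Chunk 1: 'ah' (positions 0-1)
  Chunk 2: 'eb' (positions 2-3)
  Chunk 3: 'gb' (positions 4-5)
  Chunk 4: 'gc' (positions 6-7)
  Chunk 5: 'eb' (positions 8-9)
  Chunk 6: 'g' (positions 10-10)
Total chunks: ceil(11 / 2) = 6

6


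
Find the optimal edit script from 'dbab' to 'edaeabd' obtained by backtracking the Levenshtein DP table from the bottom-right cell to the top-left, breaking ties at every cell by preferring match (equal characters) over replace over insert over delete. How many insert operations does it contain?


Edit distance = 4. Backtracking from cell (4, 7) with preference match > replace > insert > delete,
then listing the resulting alignment 'dbab' -> 'edaeabd' left to right:
  Step 1: insert 'e' [insertion #1]
  Step 2: keep 'd'
  Step 3: insert 'a' [insertion #2]
  Step 4: replace b->e
  Step 5: keep 'a'
  Step 6: keep 'b'
  Step 7: insert 'd' [insertion #3]
Total insertions: 3

3


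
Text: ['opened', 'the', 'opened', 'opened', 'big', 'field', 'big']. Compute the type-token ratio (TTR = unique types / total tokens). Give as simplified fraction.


Tokens: 7
Unique types: ('big', 'field', 'opened', 'the') = 4
TTR = 4/7
Already in lowest terms.

4/7


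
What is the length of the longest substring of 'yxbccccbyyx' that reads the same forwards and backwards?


Scanning 'yxbccccbyyx' for palindromic substrings.
Substring at positions 2-7: 'bccccb'.
Check: reverse('bccccb') = 'bccccb' -> palindrome confirmed.
Neighbouring characters ('x' / 'y') break symmetry, so it cannot extend further.
No longer palindromic substring exists; longest length = 6

6


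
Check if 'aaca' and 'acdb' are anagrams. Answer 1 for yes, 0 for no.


Sort characters of 'aaca': 'aaac'
Sort characters of 'acdb': 'abcd'
Sorted forms differ -> they are NOT anagrams
Result: 0

0


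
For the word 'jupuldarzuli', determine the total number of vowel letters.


Scanning each character of 'jupuldarzuli':
  Position 1: 'j' -> consonant (running count: 0)
  Position 2: 'u' -> vowel (running count: 1)
  Position 3: 'p' -> consonant (running count: 1)
  Position 4: 'u' -> vowel (running count: 2)
  Position 5: 'l' -> consonant (running count: 2)
  Position 6: 'd' -> consonant (running count: 2)
  Position 7: 'a' -> vowel (running count: 3)
  Position 8: 'r' -> consonant (running count: 3)
  Position 9: 'z' -> consonant (running count: 3)
  Position 10: 'u' -> vowel (running count: 4)
  Position 11: 'l' -> consonant (running count: 4)
  Position 12: 'i' -> vowel (running count: 5)
Total vowels: 5

5
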